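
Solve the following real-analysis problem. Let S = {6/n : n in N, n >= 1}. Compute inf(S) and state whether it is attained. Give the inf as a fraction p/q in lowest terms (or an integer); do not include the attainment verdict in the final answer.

Analysis:
- Values: 6, 3, 2, 3/2, ... strictly decreasing.
- The maximum is 6 (n=1); sup = 6 (attained).
- The set is bounded below by 0; 6/n -> 0 so 0 is the greatest lower bound.
- 0 is not in the set, so inf = 0 is not attained.
Conclusion: inf(S) = 0, not attained in S.

0


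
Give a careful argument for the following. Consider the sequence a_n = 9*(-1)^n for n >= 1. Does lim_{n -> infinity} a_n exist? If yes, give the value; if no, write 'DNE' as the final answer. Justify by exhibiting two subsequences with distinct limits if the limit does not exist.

Examine the behaviour of a_n along subsequences.
Even-n subsequence a_{2k} = 9 -> 9. Odd-n subsequence a_{2k+1} = -9 -> -9.
Since these two subsequential limits are 9 and -9, distinct, the full sequence cannot converge (a convergent sequence has all subsequences tending to the same limit). So lim a_n does not exist.

DNE


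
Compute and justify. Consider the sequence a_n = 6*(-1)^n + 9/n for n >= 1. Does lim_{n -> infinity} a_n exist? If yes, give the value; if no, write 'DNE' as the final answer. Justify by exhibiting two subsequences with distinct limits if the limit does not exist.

Examine the behaviour of a_n along subsequences.
a_{2k} = 6 + 9/(2k) -> 6. a_{2k+1} = -6 + 9/(2k+1) -> -6.
Since these two subsequential limits are 6 and -6, distinct, the full sequence cannot converge (a convergent sequence has all subsequences tending to the same limit). So lim a_n does not exist.

DNE


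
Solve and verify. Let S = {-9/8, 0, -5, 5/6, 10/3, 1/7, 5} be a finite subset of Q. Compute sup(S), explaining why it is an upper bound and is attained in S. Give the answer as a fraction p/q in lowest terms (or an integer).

S is finite, so sup(S) = max(S).
Sorted decreasing:
5, 10/3, 5/6, 1/7, 0, -9/8, -5
The extremum is 5.
For every x in S, x <= 5. And 5 is in S, so it is attained.
Therefore sup(S) = 5.

5


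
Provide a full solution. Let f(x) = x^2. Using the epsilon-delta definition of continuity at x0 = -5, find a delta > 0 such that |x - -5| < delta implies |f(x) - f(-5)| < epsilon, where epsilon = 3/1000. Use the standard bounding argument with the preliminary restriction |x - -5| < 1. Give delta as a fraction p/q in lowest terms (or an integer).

Factor: |x^2 - (-5)^2| = |x - -5| * |x + -5|.
Impose |x - -5| < 1 first. Then |x + -5| = |(x - -5) + 2*(-5)| <= |x - -5| + 2*|-5| < 1 + 10 = 11.
So |x^2 - (-5)^2| < delta * 11.
We need delta * 11 <= 3/1000, i.e. delta <= 3/1000/11 = 3/11000.
Since 3/11000 < 1, this is tighter than 1; take delta = 3/11000.
So delta = 3/11000 works.

3/11000


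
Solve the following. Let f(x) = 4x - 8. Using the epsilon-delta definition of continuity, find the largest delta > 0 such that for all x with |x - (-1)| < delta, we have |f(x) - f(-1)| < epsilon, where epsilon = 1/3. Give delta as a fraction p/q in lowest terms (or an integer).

We compute f(-1) = 4*(-1) - 8 = -12.
|f(x) - f(-1)| = |4x - 8 - (-12)| = |4(x - (-1))| = 4|x - (-1)|.
We need 4|x - (-1)| < 1/3, i.e. |x - (-1)| < 1/3 / 4 = 1/12.
So any delta <= 1/12 works. Conversely, if delta > 1/12, then x = -1 + 1/12 satisfies |x - (-1)| = 1/12 < delta but |f(x) - f(-1)| = 4 * 1/12 = 1/3, which is not < 1/3; so no larger delta works.
Hence the largest such delta is 1/12.

1/12


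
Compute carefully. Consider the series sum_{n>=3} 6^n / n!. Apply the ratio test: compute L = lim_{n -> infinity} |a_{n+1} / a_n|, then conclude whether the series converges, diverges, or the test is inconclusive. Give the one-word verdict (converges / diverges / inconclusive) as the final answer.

Let a_n denote the general term. Form the ratio a_{n+1}/a_n and simplify:
a_{n+1}/a_n = 6/(n + 1)
Take the limit as n -> infinity: L = 0.
Since L = 0 < 1, the ratio test implies the series converges.

converges


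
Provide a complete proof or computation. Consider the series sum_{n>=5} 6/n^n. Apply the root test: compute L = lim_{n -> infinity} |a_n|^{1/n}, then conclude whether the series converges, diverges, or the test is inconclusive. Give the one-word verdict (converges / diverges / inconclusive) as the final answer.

Let a_n denote the general term. Form |a_n|^(1/n) and simplify:
|a_n|^(1/n) = 6^(1/n)/n
Take the limit as n -> infinity: L = 0.
Since L = 0 < 1, the root test implies convergence.

converges


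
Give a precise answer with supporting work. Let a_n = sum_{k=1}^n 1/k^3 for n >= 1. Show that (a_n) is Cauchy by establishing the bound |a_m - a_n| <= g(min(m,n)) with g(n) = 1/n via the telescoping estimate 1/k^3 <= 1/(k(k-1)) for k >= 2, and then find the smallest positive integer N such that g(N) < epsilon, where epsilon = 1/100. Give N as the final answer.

For m > n >= 1: |a_m - a_n| = sum_{k=n+1}^m 1/k^3.
Use 1/k^3 <= 1/(k(k-1)) = 1/(k-1) - 1/k for k >= 2 (which holds since k^3 >= k^2 >= k(k-1) for k >= 2):
sum_{k=n+1}^m 1/k^3 <= sum_{k=n+1}^m (1/(k-1) - 1/k) = 1/n - 1/m <= 1/n.
By symmetry the same bound holds with n,m swapped, so |a_m - a_n| <= 1/min(m,n) = g(min(m,n)). Since g(n) -> 0, (a_n) is Cauchy.
Now solve g(N) < 1/100: 1/N < 1/100 <=> N > 1/(1/100) = 100.
The smallest integer strictly greater than 100 is N = 101.
Check: g(101) = 1/101 < 1/100; g(100) = 1/100 >= 1/100. So N = 101.

101


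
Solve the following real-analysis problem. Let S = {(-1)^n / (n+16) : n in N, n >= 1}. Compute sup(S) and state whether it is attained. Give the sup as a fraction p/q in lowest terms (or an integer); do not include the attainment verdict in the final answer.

Analysis:
- Values: -1/17, 1/18, -1/19, 1/20, -1/21, ...
- Positive terms (even n): 1/(2+16), 1/(4+16), ... decreasing -> max = 1/18 (n=2).
- Negative terms (odd n): -1/(1+16), -1/(3+16), ... increasing -> min = -1/17 (n=1).
- So sup = 1/18 (attained at n=2); inf = -1/17 (attained at n=1).
Conclusion: sup(S) = 1/18, attained in S.

1/18


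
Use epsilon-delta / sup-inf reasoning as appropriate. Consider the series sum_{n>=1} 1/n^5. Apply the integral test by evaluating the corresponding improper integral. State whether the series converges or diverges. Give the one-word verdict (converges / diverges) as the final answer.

Let f(x) = x^(-5). Then f is positive, continuous, and decreasing on [1, infinity), so the integral test applies.
Compute the improper integral int_{1}^infinity f(x) dx:
  antiderivative F(x) = -1/(4*x^4).
  As x -> infinity, F(x) -> 0 (since p = 5 > 1).
  So int = F(infinity) - F(1) = 0 - (-1/4) = 1/4.
  Finite, so by the integral test, the series converges.

converges


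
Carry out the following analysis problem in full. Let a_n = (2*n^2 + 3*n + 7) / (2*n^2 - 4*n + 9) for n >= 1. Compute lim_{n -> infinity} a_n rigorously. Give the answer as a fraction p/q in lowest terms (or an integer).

Divide numerator and denominator by n^2, the highest power:
numerator / n^2 = 2 + 3/n + 7/n^2
denominator / n^2 = 2 - 4/n + 9/n^2
As n -> infinity, all terms of the form c/n^k (k >= 1) tend to 0.
So numerator / n^2 -> 2 and denominator / n^2 -> 2.
Therefore lim a_n = 1.

1


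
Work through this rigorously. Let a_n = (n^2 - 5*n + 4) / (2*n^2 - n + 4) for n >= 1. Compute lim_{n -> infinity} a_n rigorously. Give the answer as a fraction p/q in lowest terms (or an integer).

Divide numerator and denominator by n^2, the highest power:
numerator / n^2 = 1 - 5/n + 4/n^2
denominator / n^2 = 2 - 1/n + 4/n^2
As n -> infinity, all terms of the form c/n^k (k >= 1) tend to 0.
So numerator / n^2 -> 1 and denominator / n^2 -> 2.
Therefore lim a_n = 1/2.

1/2


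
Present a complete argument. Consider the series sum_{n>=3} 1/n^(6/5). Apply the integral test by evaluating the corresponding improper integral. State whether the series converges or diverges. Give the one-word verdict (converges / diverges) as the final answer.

Let f(x) = x^(-6/5). Then f is positive, continuous, and decreasing on [3, infinity), so the integral test applies.
Compute the improper integral int_{3}^infinity f(x) dx:
  antiderivative F(x) = -5/x^(1/5).
  As x -> infinity, F(x) -> 0 (since p = 6/5 > 1).
  So int = F(infinity) - F(3) = 0 - (-5*3^(4/5)/3) = 5*3^(4/5)/3.
  Finite, so by the integral test, the series converges.

converges


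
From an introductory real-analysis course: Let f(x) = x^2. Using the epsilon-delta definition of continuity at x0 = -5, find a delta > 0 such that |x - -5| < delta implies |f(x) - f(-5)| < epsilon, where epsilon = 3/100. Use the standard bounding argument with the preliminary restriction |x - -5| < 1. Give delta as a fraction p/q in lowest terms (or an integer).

Factor: |x^2 - (-5)^2| = |x - -5| * |x + -5|.
Impose |x - -5| < 1 first. Then |x + -5| = |(x - -5) + 2*(-5)| <= |x - -5| + 2*|-5| < 1 + 10 = 11.
So |x^2 - (-5)^2| < delta * 11.
We need delta * 11 <= 3/100, i.e. delta <= 3/100/11 = 3/1100.
Since 3/1100 < 1, this is tighter than 1; take delta = 3/1100.
So delta = 3/1100 works.

3/1100


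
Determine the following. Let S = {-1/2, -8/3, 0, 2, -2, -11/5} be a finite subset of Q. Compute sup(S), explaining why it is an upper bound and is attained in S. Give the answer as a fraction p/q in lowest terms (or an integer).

S is finite, so sup(S) = max(S).
Sorted decreasing:
2, 0, -1/2, -2, -11/5, -8/3
The extremum is 2.
For every x in S, x <= 2. And 2 is in S, so it is attained.
Therefore sup(S) = 2.

2


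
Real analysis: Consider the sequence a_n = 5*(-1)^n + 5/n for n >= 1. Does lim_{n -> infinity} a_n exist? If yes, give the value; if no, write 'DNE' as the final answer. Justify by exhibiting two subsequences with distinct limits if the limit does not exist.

Examine the behaviour of a_n along subsequences.
a_{2k} = 5 + 5/(2k) -> 5. a_{2k+1} = -5 + 5/(2k+1) -> -5.
Since these two subsequential limits are 5 and -5, distinct, the full sequence cannot converge (a convergent sequence has all subsequences tending to the same limit). So lim a_n does not exist.

DNE


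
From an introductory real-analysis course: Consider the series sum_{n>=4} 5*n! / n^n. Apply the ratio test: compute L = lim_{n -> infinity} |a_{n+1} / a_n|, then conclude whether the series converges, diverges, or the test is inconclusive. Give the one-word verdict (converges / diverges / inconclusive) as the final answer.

Let a_n denote the general term. Form the ratio a_{n+1}/a_n and simplify:
a_{n+1}/a_n = (n/(n + 1))^n
Take the limit as n -> infinity: L = exp(-1).
Since L = exp(-1) < 1, the ratio test implies the series converges.

converges


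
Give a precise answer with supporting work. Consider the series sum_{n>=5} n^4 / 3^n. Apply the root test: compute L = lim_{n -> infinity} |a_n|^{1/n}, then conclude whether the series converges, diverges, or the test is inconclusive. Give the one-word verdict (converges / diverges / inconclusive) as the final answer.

Let a_n denote the general term. Form |a_n|^(1/n) and simplify:
|a_n|^(1/n) = n^(4/n)/3
Take the limit as n -> infinity: L = 1/3.
Since L = 1/3 < 1, the root test implies convergence.

converges


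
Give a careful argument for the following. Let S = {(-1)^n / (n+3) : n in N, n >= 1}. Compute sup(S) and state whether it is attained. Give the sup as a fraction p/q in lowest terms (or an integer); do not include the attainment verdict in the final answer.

Analysis:
- Values: -1/4, 1/5, -1/6, 1/7, -1/8, ...
- Positive terms (even n): 1/(2+3), 1/(4+3), ... decreasing -> max = 1/5 (n=2).
- Negative terms (odd n): -1/(1+3), -1/(3+3), ... increasing -> min = -1/4 (n=1).
- So sup = 1/5 (attained at n=2); inf = -1/4 (attained at n=1).
Conclusion: sup(S) = 1/5, attained in S.

1/5


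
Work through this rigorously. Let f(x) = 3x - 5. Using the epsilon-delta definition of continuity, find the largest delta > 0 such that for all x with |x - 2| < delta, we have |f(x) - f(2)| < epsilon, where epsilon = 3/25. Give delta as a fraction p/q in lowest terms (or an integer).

We compute f(2) = 3*(2) - 5 = 1.
|f(x) - f(2)| = |3x - 5 - (1)| = |3(x - 2)| = 3|x - 2|.
We need 3|x - 2| < 3/25, i.e. |x - 2| < 3/25 / 3 = 1/25.
So any delta <= 1/25 works. Conversely, if delta > 1/25, then x = 2 + 1/25 satisfies |x - 2| = 1/25 < delta but |f(x) - f(2)| = 3 * 1/25 = 3/25, which is not < 3/25; so no larger delta works.
Hence the largest such delta is 1/25.

1/25


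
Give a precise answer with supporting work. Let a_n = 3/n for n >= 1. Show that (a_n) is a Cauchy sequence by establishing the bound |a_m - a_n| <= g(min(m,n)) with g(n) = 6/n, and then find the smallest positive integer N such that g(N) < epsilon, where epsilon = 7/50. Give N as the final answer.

For any m, n >= 1, by the triangle inequality:
|a_m - a_n| = |3/m - 3/n| <= 3*1/m + 3*1/n <= 6/min(m,n).
So g(n) = 6/n bounds the Cauchy difference. Since g(n) -> 0, (a_n) is Cauchy.
Now solve g(N) < 7/50: 6/N < 7/50 <=> N > 6 / (7/50) = 300/7.
The smallest integer strictly greater than 300/7 is N = 43.
Check: g(43) = 6/43 = 6/43 < 7/50; g(42) = 1/7 >= 7/50. So N = 43.

43


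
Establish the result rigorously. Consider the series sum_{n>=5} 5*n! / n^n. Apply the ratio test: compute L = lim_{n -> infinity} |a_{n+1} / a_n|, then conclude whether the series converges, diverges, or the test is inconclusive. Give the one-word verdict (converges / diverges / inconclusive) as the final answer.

Let a_n denote the general term. Form the ratio a_{n+1}/a_n and simplify:
a_{n+1}/a_n = (n/(n + 1))^n
Take the limit as n -> infinity: L = exp(-1).
Since L = exp(-1) < 1, the ratio test implies the series converges.

converges


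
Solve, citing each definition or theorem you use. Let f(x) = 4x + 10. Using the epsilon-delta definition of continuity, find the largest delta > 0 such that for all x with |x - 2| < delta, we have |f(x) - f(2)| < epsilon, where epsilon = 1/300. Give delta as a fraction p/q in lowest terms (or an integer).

We compute f(2) = 4*(2) + 10 = 18.
|f(x) - f(2)| = |4x + 10 - (18)| = |4(x - 2)| = 4|x - 2|.
We need 4|x - 2| < 1/300, i.e. |x - 2| < 1/300 / 4 = 1/1200.
So any delta <= 1/1200 works. Conversely, if delta > 1/1200, then x = 2 + 1/1200 satisfies |x - 2| = 1/1200 < delta but |f(x) - f(2)| = 4 * 1/1200 = 1/300, which is not < 1/300; so no larger delta works.
Hence the largest such delta is 1/1200.

1/1200


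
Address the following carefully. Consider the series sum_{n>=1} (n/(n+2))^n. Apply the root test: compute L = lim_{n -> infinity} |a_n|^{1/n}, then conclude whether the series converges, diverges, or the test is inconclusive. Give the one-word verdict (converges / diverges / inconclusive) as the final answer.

Let a_n denote the general term. Form |a_n|^(1/n) and simplify:
|a_n|^(1/n) = n/(n + 2)
Take the limit as n -> infinity: L = 1.
Since L = 1, the root test is inconclusive. (In fact a_n = (n/(n+2))^n -> e^(-2) != 0, so the nth-term test shows divergence; but the root test itself gives no conclusion.)

inconclusive


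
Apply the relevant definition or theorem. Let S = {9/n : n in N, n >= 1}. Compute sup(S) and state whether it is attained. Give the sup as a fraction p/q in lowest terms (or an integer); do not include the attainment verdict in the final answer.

Analysis:
- Values: 9, 9/2, 3, 9/4, ... strictly decreasing.
- The maximum is 9 (n=1); sup = 9 (attained).
- The set is bounded below by 0; 9/n -> 0 so 0 is the greatest lower bound.
- 0 is not in the set, so inf = 0 is not attained.
Conclusion: sup(S) = 9, attained in S.

9


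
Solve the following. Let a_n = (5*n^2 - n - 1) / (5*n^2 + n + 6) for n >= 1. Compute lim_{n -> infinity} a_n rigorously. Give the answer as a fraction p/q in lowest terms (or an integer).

Divide numerator and denominator by n^2, the highest power:
numerator / n^2 = 5 - 1/n - 1/n^2
denominator / n^2 = 5 + 1/n + 6/n^2
As n -> infinity, all terms of the form c/n^k (k >= 1) tend to 0.
So numerator / n^2 -> 5 and denominator / n^2 -> 5.
Therefore lim a_n = 1.

1


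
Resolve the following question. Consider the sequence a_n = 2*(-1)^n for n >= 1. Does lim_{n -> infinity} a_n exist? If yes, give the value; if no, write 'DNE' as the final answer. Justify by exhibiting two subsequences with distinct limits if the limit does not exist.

Examine the behaviour of a_n along subsequences.
Even-n subsequence a_{2k} = 2 -> 2. Odd-n subsequence a_{2k+1} = -2 -> -2.
Since these two subsequential limits are 2 and -2, distinct, the full sequence cannot converge (a convergent sequence has all subsequences tending to the same limit). So lim a_n does not exist.

DNE


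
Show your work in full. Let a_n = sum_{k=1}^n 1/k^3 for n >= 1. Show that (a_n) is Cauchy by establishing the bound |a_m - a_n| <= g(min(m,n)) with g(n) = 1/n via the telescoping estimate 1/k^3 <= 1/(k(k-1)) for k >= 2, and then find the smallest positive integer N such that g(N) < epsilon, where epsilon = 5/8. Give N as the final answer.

For m > n >= 1: |a_m - a_n| = sum_{k=n+1}^m 1/k^3.
Use 1/k^3 <= 1/(k(k-1)) = 1/(k-1) - 1/k for k >= 2 (which holds since k^3 >= k^2 >= k(k-1) for k >= 2):
sum_{k=n+1}^m 1/k^3 <= sum_{k=n+1}^m (1/(k-1) - 1/k) = 1/n - 1/m <= 1/n.
By symmetry the same bound holds with n,m swapped, so |a_m - a_n| <= 1/min(m,n) = g(min(m,n)). Since g(n) -> 0, (a_n) is Cauchy.
Now solve g(N) < 5/8: 1/N < 5/8 <=> N > 1/(5/8) = 8/5.
The smallest integer strictly greater than 8/5 is N = 2.
Check: g(2) = 1/2 < 5/8; g(1) = 1/1 >= 5/8. So N = 2.

2


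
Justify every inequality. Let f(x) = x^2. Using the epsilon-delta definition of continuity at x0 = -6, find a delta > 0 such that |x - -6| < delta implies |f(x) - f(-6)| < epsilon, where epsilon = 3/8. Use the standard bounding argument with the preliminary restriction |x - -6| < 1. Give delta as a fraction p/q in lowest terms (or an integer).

Factor: |x^2 - (-6)^2| = |x - -6| * |x + -6|.
Impose |x - -6| < 1 first. Then |x + -6| = |(x - -6) + 2*(-6)| <= |x - -6| + 2*|-6| < 1 + 12 = 13.
So |x^2 - (-6)^2| < delta * 13.
We need delta * 13 <= 3/8, i.e. delta <= 3/8/13 = 3/104.
Since 3/104 < 1, this is tighter than 1; take delta = 3/104.
So delta = 3/104 works.

3/104


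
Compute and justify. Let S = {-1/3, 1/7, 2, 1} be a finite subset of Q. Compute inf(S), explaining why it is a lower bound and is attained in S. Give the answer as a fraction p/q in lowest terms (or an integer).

S is finite, so inf(S) = min(S).
Sorted increasing:
-1/3, 1/7, 1, 2
The extremum is -1/3.
For every x in S, x >= -1/3. And -1/3 is in S, so it is attained.
Therefore inf(S) = -1/3.

-1/3


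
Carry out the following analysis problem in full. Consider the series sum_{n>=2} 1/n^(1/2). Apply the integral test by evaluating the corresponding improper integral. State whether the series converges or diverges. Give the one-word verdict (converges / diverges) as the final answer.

Let f(x) = 1/sqrt(x). Then f is positive, continuous, and decreasing on [2, infinity), so the integral test applies.
Compute the improper integral int_{2}^infinity f(x) dx:
  antiderivative F(x) = 2*sqrt(x).
  As x -> infinity, F(x) -> infinity (since p = 1/2 < 1).
  So the integral diverges. By the integral test, the series diverges.

diverges


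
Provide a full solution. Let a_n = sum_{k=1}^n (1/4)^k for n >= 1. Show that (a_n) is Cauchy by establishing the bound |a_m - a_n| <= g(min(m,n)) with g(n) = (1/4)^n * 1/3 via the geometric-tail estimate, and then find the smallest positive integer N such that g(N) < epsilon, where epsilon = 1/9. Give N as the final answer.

For m > n >= 1: |a_m - a_n| = sum_{k=n+1}^m (1/4)^k < sum_{k=n+1}^infinity (1/4)^k = (1/4)^(n+1) / (1 - 1/4) = (1/4)^n * (1/4) * (4/3) = (1/4)^n * 1/3.
So g(n) = (1/4)^n / 3. Since g(n) -> 0, (a_n) is Cauchy.
Now solve g(N) < 1/9: (1/4)^N / 3 < 1/9 <=> 4^N > 1 / (3 * 1/9) = 3.
Check powers of 4: 4^0 = 1 <= 3, 4^1 = 4 > 3.
So the smallest such N is 1. Check: g(1) = 1/(3 * 4) = 1/12 < 1/9.

1


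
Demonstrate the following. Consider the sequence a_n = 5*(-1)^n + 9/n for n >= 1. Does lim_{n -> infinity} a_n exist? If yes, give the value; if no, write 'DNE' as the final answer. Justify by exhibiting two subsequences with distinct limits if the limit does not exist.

Examine the behaviour of a_n along subsequences.
a_{2k} = 5 + 9/(2k) -> 5. a_{2k+1} = -5 + 9/(2k+1) -> -5.
Since these two subsequential limits are 5 and -5, distinct, the full sequence cannot converge (a convergent sequence has all subsequences tending to the same limit). So lim a_n does not exist.

DNE


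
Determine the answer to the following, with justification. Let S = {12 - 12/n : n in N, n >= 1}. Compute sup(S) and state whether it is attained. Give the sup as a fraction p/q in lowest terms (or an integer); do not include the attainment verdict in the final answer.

Analysis:
- Values: 0, 6, 8, 9, ... strictly increasing.
- Minimum is 0 (n=1); inf = 0 (attained).
- 12 - 12/n -> 12 from below; sup = 12, not attained.
Conclusion: sup(S) = 12, not attained in S.

12


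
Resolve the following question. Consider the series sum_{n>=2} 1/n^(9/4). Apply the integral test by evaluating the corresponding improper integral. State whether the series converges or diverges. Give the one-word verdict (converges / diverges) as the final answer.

Let f(x) = x^(-9/4). Then f is positive, continuous, and decreasing on [2, infinity), so the integral test applies.
Compute the improper integral int_{2}^infinity f(x) dx:
  antiderivative F(x) = -4/(5*x^(5/4)).
  As x -> infinity, F(x) -> 0 (since p = 9/4 > 1).
  So int = F(infinity) - F(2) = 0 - (-2^(3/4)/5) = 2^(3/4)/5.
  Finite, so by the integral test, the series converges.

converges


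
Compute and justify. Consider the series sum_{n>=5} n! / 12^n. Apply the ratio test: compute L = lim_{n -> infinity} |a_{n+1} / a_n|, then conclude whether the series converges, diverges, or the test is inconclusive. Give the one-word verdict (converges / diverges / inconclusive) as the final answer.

Let a_n denote the general term. Form the ratio a_{n+1}/a_n and simplify:
a_{n+1}/a_n = n/12 + 1/12
Take the limit as n -> infinity: L = infinity.
Since L = infinity > 1 (or L = infinity), the ratio test implies the series diverges.

diverges


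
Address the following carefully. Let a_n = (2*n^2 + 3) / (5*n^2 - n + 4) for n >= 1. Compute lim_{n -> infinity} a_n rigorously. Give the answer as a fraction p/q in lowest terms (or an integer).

Divide numerator and denominator by n^2, the highest power:
numerator / n^2 = 2 + 3/n^2
denominator / n^2 = 5 - 1/n + 4/n^2
As n -> infinity, all terms of the form c/n^k (k >= 1) tend to 0.
So numerator / n^2 -> 2 and denominator / n^2 -> 5.
Therefore lim a_n = 2/5.

2/5


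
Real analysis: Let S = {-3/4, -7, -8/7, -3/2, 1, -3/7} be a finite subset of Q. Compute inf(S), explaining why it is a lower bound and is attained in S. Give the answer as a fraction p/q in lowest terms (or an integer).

S is finite, so inf(S) = min(S).
Sorted increasing:
-7, -3/2, -8/7, -3/4, -3/7, 1
The extremum is -7.
For every x in S, x >= -7. And -7 is in S, so it is attained.
Therefore inf(S) = -7.

-7


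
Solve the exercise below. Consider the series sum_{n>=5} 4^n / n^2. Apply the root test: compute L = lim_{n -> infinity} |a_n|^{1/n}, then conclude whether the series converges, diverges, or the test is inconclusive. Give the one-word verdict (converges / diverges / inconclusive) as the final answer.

Let a_n denote the general term. Form |a_n|^(1/n) and simplify:
|a_n|^(1/n) = 4/n^(2/n)
Take the limit as n -> infinity: L = 4.
Since L = 4 > 1, the root test implies divergence.

diverges


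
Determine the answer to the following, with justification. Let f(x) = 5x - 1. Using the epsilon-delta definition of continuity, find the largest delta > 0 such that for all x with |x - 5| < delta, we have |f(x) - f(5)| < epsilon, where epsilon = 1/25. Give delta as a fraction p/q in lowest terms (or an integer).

We compute f(5) = 5*(5) - 1 = 24.
|f(x) - f(5)| = |5x - 1 - (24)| = |5(x - 5)| = 5|x - 5|.
We need 5|x - 5| < 1/25, i.e. |x - 5| < 1/25 / 5 = 1/125.
So any delta <= 1/125 works. Conversely, if delta > 1/125, then x = 5 + 1/125 satisfies |x - 5| = 1/125 < delta but |f(x) - f(5)| = 5 * 1/125 = 1/25, which is not < 1/25; so no larger delta works.
Hence the largest such delta is 1/125.

1/125


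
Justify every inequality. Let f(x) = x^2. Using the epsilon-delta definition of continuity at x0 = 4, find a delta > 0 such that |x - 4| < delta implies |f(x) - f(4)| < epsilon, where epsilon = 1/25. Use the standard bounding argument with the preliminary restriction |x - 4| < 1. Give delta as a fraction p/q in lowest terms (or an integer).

Factor: |x^2 - (4)^2| = |x - 4| * |x + 4|.
Impose |x - 4| < 1 first. Then |x + 4| = |(x - 4) + 2*(4)| <= |x - 4| + 2*|4| < 1 + 8 = 9.
So |x^2 - (4)^2| < delta * 9.
We need delta * 9 <= 1/25, i.e. delta <= 1/25/9 = 1/225.
Since 1/225 < 1, this is tighter than 1; take delta = 1/225.
So delta = 1/225 works.

1/225


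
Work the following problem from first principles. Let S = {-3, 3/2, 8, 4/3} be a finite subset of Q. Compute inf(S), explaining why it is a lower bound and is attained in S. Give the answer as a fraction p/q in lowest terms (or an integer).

S is finite, so inf(S) = min(S).
Sorted increasing:
-3, 4/3, 3/2, 8
The extremum is -3.
For every x in S, x >= -3. And -3 is in S, so it is attained.
Therefore inf(S) = -3.

-3


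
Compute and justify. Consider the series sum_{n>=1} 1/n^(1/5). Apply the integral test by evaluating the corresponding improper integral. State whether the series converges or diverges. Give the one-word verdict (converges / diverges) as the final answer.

Let f(x) = x^(-1/5). Then f is positive, continuous, and decreasing on [1, infinity), so the integral test applies.
Compute the improper integral int_{1}^infinity f(x) dx:
  antiderivative F(x) = 5*x^(4/5)/4.
  As x -> infinity, F(x) -> infinity (since p = 1/5 < 1).
  So the integral diverges. By the integral test, the series diverges.

diverges


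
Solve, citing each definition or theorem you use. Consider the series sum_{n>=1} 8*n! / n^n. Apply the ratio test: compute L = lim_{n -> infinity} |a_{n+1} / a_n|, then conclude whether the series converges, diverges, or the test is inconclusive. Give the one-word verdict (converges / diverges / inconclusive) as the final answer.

Let a_n denote the general term. Form the ratio a_{n+1}/a_n and simplify:
a_{n+1}/a_n = (n/(n + 1))^n
Take the limit as n -> infinity: L = exp(-1).
Since L = exp(-1) < 1, the ratio test implies the series converges.

converges


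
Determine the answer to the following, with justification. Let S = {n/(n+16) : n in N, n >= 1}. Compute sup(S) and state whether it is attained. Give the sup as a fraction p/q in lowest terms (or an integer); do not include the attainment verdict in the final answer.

Analysis:
- Values: 1/17, 1/9, 3/19, 1/5, ... strictly increasing.
- Minimum is 1/17 (n=1); inf = 1/17 (attained).
- n/(n+16) = 1 - 16/(n+16) -> 1 from below as n -> infinity, and never equals 1.
- So sup = 1 (not attained).
Conclusion: sup(S) = 1, not attained in S.

1


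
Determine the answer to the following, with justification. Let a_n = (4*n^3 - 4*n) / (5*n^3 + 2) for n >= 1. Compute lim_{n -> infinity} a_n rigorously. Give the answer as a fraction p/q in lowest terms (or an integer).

Divide numerator and denominator by n^3, the highest power:
numerator / n^3 = 4 - 4/n^2
denominator / n^3 = 5 + 2/n^3
As n -> infinity, all terms of the form c/n^k (k >= 1) tend to 0.
So numerator / n^3 -> 4 and denominator / n^3 -> 5.
Therefore lim a_n = 4/5.

4/5


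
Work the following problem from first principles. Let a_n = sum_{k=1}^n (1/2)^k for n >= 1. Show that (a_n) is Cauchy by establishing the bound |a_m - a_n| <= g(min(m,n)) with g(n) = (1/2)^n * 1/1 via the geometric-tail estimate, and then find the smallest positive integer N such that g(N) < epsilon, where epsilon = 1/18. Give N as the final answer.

For m > n >= 1: |a_m - a_n| = sum_{k=n+1}^m (1/2)^k < sum_{k=n+1}^infinity (1/2)^k = (1/2)^(n+1) / (1 - 1/2) = (1/2)^n * (1/2) * (2/1) = (1/2)^n * 1/1.
So g(n) = (1/2)^n / 1. Since g(n) -> 0, (a_n) is Cauchy.
Now solve g(N) < 1/18: (1/2)^N / 1 < 1/18 <=> 2^N > 1 / (1 * 1/18) = 18.
Check powers of 2: 2^4 = 16 <= 18, 2^5 = 32 > 18.
So the smallest such N is 5. Check: g(5) = 1/(1 * 32) = 1/32 < 1/18.

5


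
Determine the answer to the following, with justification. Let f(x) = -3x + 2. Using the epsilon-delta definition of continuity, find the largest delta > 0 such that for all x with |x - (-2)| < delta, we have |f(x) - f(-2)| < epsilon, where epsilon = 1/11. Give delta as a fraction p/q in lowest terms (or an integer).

We compute f(-2) = -3*(-2) + 2 = 8.
|f(x) - f(-2)| = |-3x + 2 - (8)| = |-3(x - (-2))| = 3|x - (-2)|.
We need 3|x - (-2)| < 1/11, i.e. |x - (-2)| < 1/11 / 3 = 1/33.
So any delta <= 1/33 works. Conversely, if delta > 1/33, then x = -2 + 1/33 satisfies |x - (-2)| = 1/33 < delta but |f(x) - f(-2)| = 3 * 1/33 = 1/11, which is not < 1/11; so no larger delta works.
Hence the largest such delta is 1/33.

1/33


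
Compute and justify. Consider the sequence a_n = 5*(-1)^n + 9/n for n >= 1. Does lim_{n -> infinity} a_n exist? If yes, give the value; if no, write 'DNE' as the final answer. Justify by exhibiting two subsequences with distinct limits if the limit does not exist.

Examine the behaviour of a_n along subsequences.
a_{2k} = 5 + 9/(2k) -> 5. a_{2k+1} = -5 + 9/(2k+1) -> -5.
Since these two subsequential limits are 5 and -5, distinct, the full sequence cannot converge (a convergent sequence has all subsequences tending to the same limit). So lim a_n does not exist.

DNE


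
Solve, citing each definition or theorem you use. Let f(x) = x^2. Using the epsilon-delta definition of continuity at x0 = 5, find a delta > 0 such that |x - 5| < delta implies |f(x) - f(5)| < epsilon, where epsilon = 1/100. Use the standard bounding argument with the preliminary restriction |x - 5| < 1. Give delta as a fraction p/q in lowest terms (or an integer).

Factor: |x^2 - (5)^2| = |x - 5| * |x + 5|.
Impose |x - 5| < 1 first. Then |x + 5| = |(x - 5) + 2*(5)| <= |x - 5| + 2*|5| < 1 + 10 = 11.
So |x^2 - (5)^2| < delta * 11.
We need delta * 11 <= 1/100, i.e. delta <= 1/100/11 = 1/1100.
Since 1/1100 < 1, this is tighter than 1; take delta = 1/1100.
So delta = 1/1100 works.

1/1100


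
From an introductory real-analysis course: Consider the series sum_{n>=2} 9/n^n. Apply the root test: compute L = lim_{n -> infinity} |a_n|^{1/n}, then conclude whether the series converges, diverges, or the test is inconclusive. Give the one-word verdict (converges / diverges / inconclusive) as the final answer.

Let a_n denote the general term. Form |a_n|^(1/n) and simplify:
|a_n|^(1/n) = 3^(2/n)/n
Take the limit as n -> infinity: L = 0.
Since L = 0 < 1, the root test implies convergence.

converges


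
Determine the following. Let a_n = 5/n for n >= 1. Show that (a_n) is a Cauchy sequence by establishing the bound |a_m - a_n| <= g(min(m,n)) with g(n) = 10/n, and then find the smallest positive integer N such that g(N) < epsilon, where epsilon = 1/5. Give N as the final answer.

For any m, n >= 1, by the triangle inequality:
|a_m - a_n| = |5/m - 5/n| <= 5*1/m + 5*1/n <= 10/min(m,n).
So g(n) = 10/n bounds the Cauchy difference. Since g(n) -> 0, (a_n) is Cauchy.
Now solve g(N) < 1/5: 10/N < 1/5 <=> N > 10 / (1/5) = 50.
The smallest integer strictly greater than 50 is N = 51.
Check: g(51) = 10/51 = 10/51 < 1/5; g(50) = 1/5 >= 1/5. So N = 51.

51


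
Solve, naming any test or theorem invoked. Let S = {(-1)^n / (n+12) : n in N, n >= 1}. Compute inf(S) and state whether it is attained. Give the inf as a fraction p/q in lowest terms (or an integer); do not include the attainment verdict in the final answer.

Analysis:
- Values: -1/13, 1/14, -1/15, 1/16, -1/17, ...
- Positive terms (even n): 1/(2+12), 1/(4+12), ... decreasing -> max = 1/14 (n=2).
- Negative terms (odd n): -1/(1+12), -1/(3+12), ... increasing -> min = -1/13 (n=1).
- So sup = 1/14 (attained at n=2); inf = -1/13 (attained at n=1).
Conclusion: inf(S) = -1/13, attained in S.

-1/13


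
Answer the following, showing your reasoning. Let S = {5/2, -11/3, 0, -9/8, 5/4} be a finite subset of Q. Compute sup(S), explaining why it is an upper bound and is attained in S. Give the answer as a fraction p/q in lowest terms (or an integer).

S is finite, so sup(S) = max(S).
Sorted decreasing:
5/2, 5/4, 0, -9/8, -11/3
The extremum is 5/2.
For every x in S, x <= 5/2. And 5/2 is in S, so it is attained.
Therefore sup(S) = 5/2.

5/2


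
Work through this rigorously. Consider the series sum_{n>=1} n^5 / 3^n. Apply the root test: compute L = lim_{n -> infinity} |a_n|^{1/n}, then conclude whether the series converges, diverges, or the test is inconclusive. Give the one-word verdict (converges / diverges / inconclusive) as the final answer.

Let a_n denote the general term. Form |a_n|^(1/n) and simplify:
|a_n|^(1/n) = n^(5/n)/3
Take the limit as n -> infinity: L = 1/3.
Since L = 1/3 < 1, the root test implies convergence.

converges


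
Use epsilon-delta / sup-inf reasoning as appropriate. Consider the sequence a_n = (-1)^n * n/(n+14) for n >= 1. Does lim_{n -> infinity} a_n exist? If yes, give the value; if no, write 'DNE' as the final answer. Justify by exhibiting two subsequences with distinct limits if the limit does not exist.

Examine the behaviour of a_n along subsequences.
a_{2k} = 2k/(2k+14) -> 1. a_{2k+1} = -(2k+1)/(2k+15) -> -1.
Since these two subsequential limits are 1 and -1, distinct, the full sequence cannot converge (a convergent sequence has all subsequences tending to the same limit). So lim a_n does not exist.

DNE


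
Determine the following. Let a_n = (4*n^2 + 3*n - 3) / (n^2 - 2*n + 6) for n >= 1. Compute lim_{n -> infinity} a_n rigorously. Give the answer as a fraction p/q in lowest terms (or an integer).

Divide numerator and denominator by n^2, the highest power:
numerator / n^2 = 4 + 3/n - 3/n^2
denominator / n^2 = 1 - 2/n + 6/n^2
As n -> infinity, all terms of the form c/n^k (k >= 1) tend to 0.
So numerator / n^2 -> 4 and denominator / n^2 -> 1.
Therefore lim a_n = 4.

4


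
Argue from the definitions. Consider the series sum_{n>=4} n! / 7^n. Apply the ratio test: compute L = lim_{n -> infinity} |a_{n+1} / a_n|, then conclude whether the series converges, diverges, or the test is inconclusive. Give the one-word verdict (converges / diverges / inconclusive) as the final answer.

Let a_n denote the general term. Form the ratio a_{n+1}/a_n and simplify:
a_{n+1}/a_n = n/7 + 1/7
Take the limit as n -> infinity: L = infinity.
Since L = infinity > 1 (or L = infinity), the ratio test implies the series diverges.

diverges


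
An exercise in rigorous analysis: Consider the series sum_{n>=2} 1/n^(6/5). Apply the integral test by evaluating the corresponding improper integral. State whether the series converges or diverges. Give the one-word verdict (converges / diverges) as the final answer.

Let f(x) = x^(-6/5). Then f is positive, continuous, and decreasing on [2, infinity), so the integral test applies.
Compute the improper integral int_{2}^infinity f(x) dx:
  antiderivative F(x) = -5/x^(1/5).
  As x -> infinity, F(x) -> 0 (since p = 6/5 > 1).
  So int = F(infinity) - F(2) = 0 - (-5*2^(4/5)/2) = 5*2^(4/5)/2.
  Finite, so by the integral test, the series converges.

converges


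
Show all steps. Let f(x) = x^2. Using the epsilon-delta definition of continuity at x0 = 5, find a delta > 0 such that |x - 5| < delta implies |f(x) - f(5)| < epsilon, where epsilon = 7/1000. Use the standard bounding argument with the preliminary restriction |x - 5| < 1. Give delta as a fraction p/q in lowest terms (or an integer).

Factor: |x^2 - (5)^2| = |x - 5| * |x + 5|.
Impose |x - 5| < 1 first. Then |x + 5| = |(x - 5) + 2*(5)| <= |x - 5| + 2*|5| < 1 + 10 = 11.
So |x^2 - (5)^2| < delta * 11.
We need delta * 11 <= 7/1000, i.e. delta <= 7/1000/11 = 7/11000.
Since 7/11000 < 1, this is tighter than 1; take delta = 7/11000.
So delta = 7/11000 works.

7/11000


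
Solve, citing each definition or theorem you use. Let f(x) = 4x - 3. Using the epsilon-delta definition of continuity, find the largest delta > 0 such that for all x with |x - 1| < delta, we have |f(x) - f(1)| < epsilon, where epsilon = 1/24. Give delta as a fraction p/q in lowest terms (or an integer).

We compute f(1) = 4*(1) - 3 = 1.
|f(x) - f(1)| = |4x - 3 - (1)| = |4(x - 1)| = 4|x - 1|.
We need 4|x - 1| < 1/24, i.e. |x - 1| < 1/24 / 4 = 1/96.
So any delta <= 1/96 works. Conversely, if delta > 1/96, then x = 1 + 1/96 satisfies |x - 1| = 1/96 < delta but |f(x) - f(1)| = 4 * 1/96 = 1/24, which is not < 1/24; so no larger delta works.
Hence the largest such delta is 1/96.

1/96


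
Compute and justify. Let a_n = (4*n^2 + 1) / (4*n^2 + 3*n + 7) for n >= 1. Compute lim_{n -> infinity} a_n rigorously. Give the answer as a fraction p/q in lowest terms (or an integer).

Divide numerator and denominator by n^2, the highest power:
numerator / n^2 = 4 + n^(-2)
denominator / n^2 = 4 + 3/n + 7/n^2
As n -> infinity, all terms of the form c/n^k (k >= 1) tend to 0.
So numerator / n^2 -> 4 and denominator / n^2 -> 4.
Therefore lim a_n = 1.

1


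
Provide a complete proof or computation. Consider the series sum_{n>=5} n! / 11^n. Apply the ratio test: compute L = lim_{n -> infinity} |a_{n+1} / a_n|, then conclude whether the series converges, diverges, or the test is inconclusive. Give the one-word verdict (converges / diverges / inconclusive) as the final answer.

Let a_n denote the general term. Form the ratio a_{n+1}/a_n and simplify:
a_{n+1}/a_n = n/11 + 1/11
Take the limit as n -> infinity: L = infinity.
Since L = infinity > 1 (or L = infinity), the ratio test implies the series diverges.

diverges


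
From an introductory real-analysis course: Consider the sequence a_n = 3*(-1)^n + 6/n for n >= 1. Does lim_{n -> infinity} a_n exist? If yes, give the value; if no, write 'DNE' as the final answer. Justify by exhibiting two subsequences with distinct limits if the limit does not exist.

Examine the behaviour of a_n along subsequences.
a_{2k} = 3 + 6/(2k) -> 3. a_{2k+1} = -3 + 6/(2k+1) -> -3.
Since these two subsequential limits are 3 and -3, distinct, the full sequence cannot converge (a convergent sequence has all subsequences tending to the same limit). So lim a_n does not exist.

DNE


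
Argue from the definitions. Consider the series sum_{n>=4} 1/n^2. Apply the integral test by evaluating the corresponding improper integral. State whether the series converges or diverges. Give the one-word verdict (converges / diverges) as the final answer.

Let f(x) = x^(-2). Then f is positive, continuous, and decreasing on [4, infinity), so the integral test applies.
Compute the improper integral int_{4}^infinity f(x) dx:
  antiderivative F(x) = -1/x.
  As x -> infinity, F(x) -> 0 (since p = 2 > 1).
  So int = F(infinity) - F(4) = 0 - (-1/4) = 1/4.
  Finite, so by the integral test, the series converges.

converges


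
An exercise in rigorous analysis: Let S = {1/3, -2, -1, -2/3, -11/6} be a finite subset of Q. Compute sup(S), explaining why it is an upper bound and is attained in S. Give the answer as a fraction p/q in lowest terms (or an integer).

S is finite, so sup(S) = max(S).
Sorted decreasing:
1/3, -2/3, -1, -11/6, -2
The extremum is 1/3.
For every x in S, x <= 1/3. And 1/3 is in S, so it is attained.
Therefore sup(S) = 1/3.

1/3


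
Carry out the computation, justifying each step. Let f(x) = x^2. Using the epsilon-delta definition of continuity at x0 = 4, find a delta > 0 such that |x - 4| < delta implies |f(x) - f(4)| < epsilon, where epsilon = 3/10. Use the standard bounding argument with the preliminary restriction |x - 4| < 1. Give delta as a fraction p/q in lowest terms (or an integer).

Factor: |x^2 - (4)^2| = |x - 4| * |x + 4|.
Impose |x - 4| < 1 first. Then |x + 4| = |(x - 4) + 2*(4)| <= |x - 4| + 2*|4| < 1 + 8 = 9.
So |x^2 - (4)^2| < delta * 9.
We need delta * 9 <= 3/10, i.e. delta <= 3/10/9 = 1/30.
Since 1/30 < 1, this is tighter than 1; take delta = 1/30.
So delta = 1/30 works.

1/30
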